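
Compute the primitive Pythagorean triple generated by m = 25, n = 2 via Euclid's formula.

a = m² - n² = 25² - 2² = 625 - 4 = 621
b = 2mn = 2·25·2 = 100
c = m² + n² = 625 + 4 = 629
Verify: 621² + 100² = 385641 + 10000 = 395641 = 629² ✓

(621, 100, 629)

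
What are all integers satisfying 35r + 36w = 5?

Step 1: Compute gcd(35, 36) = 1.
Since 1 divides 5, solutions exist.

Step 2: Find a particular solution using extended Euclidean algorithm.
We get r₀ = -5, w₀ = 5.
Check: 35*-5 + 36*5 = 5 = 5 ✓

Step 3: Write the general solution.
r = -5 + (36/1)t = -5 + 36t
w = 5 - (35/1)t = 5 - 35t
for any integer t.

r = -5 + 36t, w = 5 - 35t for integer t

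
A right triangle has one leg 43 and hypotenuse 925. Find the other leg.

b² = c² - a² = 855625 - 1849 = 853776
b = 924

924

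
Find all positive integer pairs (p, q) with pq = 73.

The positive divisors of 73 are: 1, 73.
Each divisor d gives the pair (d, 73/d):
(1, 73), (73, 1)

(1, 73), (73, 1)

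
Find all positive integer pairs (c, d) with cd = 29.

The positive divisors of 29 are: 1, 29.
Each divisor d gives the pair (d, 29/d):
(1, 29), (29, 1)

(1, 29), (29, 1)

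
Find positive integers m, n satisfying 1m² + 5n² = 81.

Try small values of m and check whether (81 - 1m²)/5 is a perfect square.
m = 1: 1·1² = 1, so 5n² = 81 - 1 = 80, giving n² = 16, n = 4.
Check: 1·1² + 5·4² = 1 + 80 = 81 ✓

m = 1, n = 4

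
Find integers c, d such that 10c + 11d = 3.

Step 1: Check solvability.
gcd(10, 11) = 1
Since 1 divides 3, solutions exist.

Step 2: Apply extended Euclidean algorithm to find gcd.
We find integers such that 10*x0 + 11*y0 = 1

Step 3: Scale the particular solution.
Multiply by 3/1 = 3:
c = -3, d = 3

Step 4: Verify.
10*(-3) + 11*(3) = 3 = 3 ✓

c = -3, d = 3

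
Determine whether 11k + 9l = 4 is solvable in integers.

Step 1: Compute gcd(11, 9).
gcd(11, 9) = 1

Step 2: Check divisibility.
Does 1 divide 4? 4 = 1 x 4, so yes.

By the theorem on linear Diophantine equations, 11k + 9l = 4 has integer solutions if and only if gcd(11, 9) divides 4. Since 1 | 4, solutions exist.

Yes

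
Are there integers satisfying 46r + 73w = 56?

Step 1: Compute gcd(46, 73).
gcd(46, 73) = 1

Step 2: Check divisibility.
Does 1 divide 56? 56 = 1 x 56, so yes.

By the theorem on linear Diophantine equations, 46r + 73w = 56 has integer solutions if and only if gcd(46, 73) divides 56. Since 1 | 56, solutions exist.

Yes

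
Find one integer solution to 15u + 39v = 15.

Step 1: Check solvability.
gcd(15, 39) = 3
Since 3 divides 15, solutions exist.

Step 2: Apply extended Euclidean algorithm to find gcd.
We find integers such that 15*x0 + 39*y0 = 3

Step 3: Scale the particular solution.
Multiply by 15/3 = 5:
u = -25, v = 10

Step 4: Verify.
15*(-25) + 39*(10) = 15 = 15 ✓

u = -25, v = 10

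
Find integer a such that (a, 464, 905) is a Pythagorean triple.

a² = c² - b² = 905² - 464² = 819025 - 215296 = 603729
a = sqrt(603729) = 777

777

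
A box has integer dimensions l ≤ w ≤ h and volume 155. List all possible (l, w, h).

Iterate l from 1 to ⌊155^(1/3)⌋. For each l dividing 155, iterate w ≥ l with w dividing 155/l, and set h = 155/(l·w).
Triples found (2): (1×1×155), (1×5×31)

(1×1×155), (1×5×31)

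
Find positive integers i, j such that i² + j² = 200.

Search for i with 200 - i² a perfect square.
i = 2: 200 - 2² = 200 - 4 = 196 = 14² ✓
So i = 2, j = 14.

i = 2, j = 14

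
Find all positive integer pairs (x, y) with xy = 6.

The positive divisors of 6 are: 1, 2, 3, 6.
Each divisor d gives the pair (d, 6/d):
(1, 6), (2, 3), (3, 2), (6, 1)

(1, 6), (2, 3), (3, 2), (6, 1)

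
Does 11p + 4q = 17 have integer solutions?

Step 1: Compute gcd(11, 4).
gcd(11, 4) = 1

Step 2: Check divisibility.
Does 1 divide 17? 17 = 1 x 17, so yes.

By the theorem on linear Diophantine equations, 11p + 4q = 17 has integer solutions if and only if gcd(11, 4) divides 17. Since 1 | 17, solutions exist.

Yes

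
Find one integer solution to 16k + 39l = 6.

Step 1: Check solvability.
gcd(16, 39) = 1
Since 1 divides 6, solutions exist.

Step 2: Apply extended Euclidean algorithm to find gcd.
We find integers such that 16*x0 + 39*y0 = 1

Step 3: Scale the particular solution.
Multiply by 6/1 = 6:
k = -102, l = 42

Step 4: Verify.
16*(-102) + 39*(42) = 6 = 6 ✓

k = -102, l = 42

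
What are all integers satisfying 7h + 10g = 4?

Step 1: Compute gcd(7, 10) = 1.
Since 1 divides 4, solutions exist.

Step 2: Find a particular solution using extended Euclidean algorithm.
We get h₀ = 12, g₀ = -8.
Check: 7*12 + 10*-8 = 4 = 4 ✓

Step 3: Write the general solution.
h = 12 + (10/1)t = 12 + 10t
g = -8 - (7/1)t = -8 - 7t
for any integer t.

h = 12 + 10t, g = -8 - 7t for integer t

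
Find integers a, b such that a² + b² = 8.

We need to find integers a, b > 0 such that a² + b² = 8.
Trying a = 2: b² = 8 - 2² = 8 - 4 = 4
b = 2
Check: 2² + 2² = 4 + 4 = 8 ✓

8 = 2² + 2²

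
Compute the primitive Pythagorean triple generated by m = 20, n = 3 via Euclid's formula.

a = m² - n² = 20² - 3² = 400 - 9 = 391
b = 2mn = 2·20·3 = 120
c = m² + n² = 400 + 9 = 409
Verify: 391² + 120² = 152881 + 14400 = 167281 = 409² ✓

(391, 120, 409)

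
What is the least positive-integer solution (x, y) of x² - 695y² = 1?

We seek the smallest positive integers (x, y) with x² - 695y² = 1, i.e., x² = 695y² + 1.
Try successive y values:
y = 1: x² = 695·1² + 1 = 696, not a perfect square
y = 2: x² = 695·2² + 1 = 2781, not a perfect square
y = 3: x² = 695·3² + 1 = 6256, not a perfect square
... continuing the search (or via continued fractions) ...
y = 1276: x² = 695·1276² + 1 = 1131582321, x = 33639 ✓

Verify: 33639² - 695·1276² = 1131582321 - 1131582320 = 1 ✓

x = 33639, y = 1276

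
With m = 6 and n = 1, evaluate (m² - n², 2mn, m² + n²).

a = m² - n² = 36 - 1 = 35
b = 2mn = 2·6·1 = 12
c = m² + n² = 36 + 1 = 37
Verify: 35² + 12² = 1225 + 144 = 1369 = 37² ✓

(35, 12, 37)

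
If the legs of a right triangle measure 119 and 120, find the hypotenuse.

c² = a² + b² = 119² + 120² = 14161 + 14400 = 28561
c = 169

169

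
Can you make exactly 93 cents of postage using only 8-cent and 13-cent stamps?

We need non-negative x, y with 8x + 13y = 93.
gcd(8, 13) = 1 divides 93, so integer solutions exist.
Search for a non-negative one: x = 10 gives 13y = 93 - 80 = 13, so y = 1.
Check: 8·10 + 13·1 = 93 ✓

Yes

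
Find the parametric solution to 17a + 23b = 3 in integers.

Step 1: Compute gcd(17, 23) = 1.
Since 1 divides 3, solutions exist.

Step 2: Find a particular solution using extended Euclidean algorithm.
We get a₀ = -12, b₀ = 9.
Check: 17*-12 + 23*9 = 3 = 3 ✓

Step 3: Write the general solution.
a = -12 + (23/1)t = -12 + 23t
b = 9 - (17/1)t = 9 - 17t
for any integer t.

a = -12 + 23t, b = 9 - 17t for integer t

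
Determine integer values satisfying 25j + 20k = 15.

Step 1: Check solvability.
gcd(25, 20) = 5
Since 5 divides 15, solutions exist.

Step 2: Apply extended Euclidean algorithm to find gcd.
We find integers such that 25*x0 + 20*y0 = 5

Step 3: Scale the particular solution.
Multiply by 15/5 = 3:
j = 3, k = -3

Step 4: Verify.
25*(3) + 20*(-3) = 15 = 15 ✓

j = 3, k = -3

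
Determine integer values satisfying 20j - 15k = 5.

Step 1: Check solvability.
gcd(20, 15) = 5
Since 5 divides 5, solutions exist.

Step 2: Apply extended Euclidean algorithm to find gcd.
We find integers such that 20*x0 + 15*y0 = 5

Step 3: Scale the particular solution.
Multiply by 5/5 = 1:
j = 1, k = 1

Step 4: Verify.
20*(1) - 15*(1) = 5 = 5 ✓

j = 1, k = 1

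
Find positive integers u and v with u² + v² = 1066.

We need to find integers u, v > 0 such that u² + v² = 1066.
Trying u = 15: v² = 1066 - 15² = 1066 - 225 = 841
v = 29
Check: 15² + 29² = 225 + 841 = 1066 ✓

1066 = 15² + 29²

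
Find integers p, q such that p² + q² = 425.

We need to find integers p, q > 0 such that p² + q² = 425.
Trying p = 5: q² = 425 - 5² = 425 - 25 = 400
q = 20
Check: 5² + 20² = 25 + 400 = 425 ✓

425 = 5² + 20²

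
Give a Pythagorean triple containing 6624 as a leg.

We need the other leg and hypotenuse such that 6624² + x² = c².
Take x = 1640, c = 6824: 6624² + 1640² = 43877376 + 2689600 = 46566976 = 6824² ✓
Triple: (1640, 6624, 6824)

(1640, 6624, 6824)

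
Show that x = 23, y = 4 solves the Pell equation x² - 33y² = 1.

Compute x² = 23² = 529
Compute 33y² = 33·4² = 33·16 = 528
x² - 33y² = 529 - 528 = 1
Since this equals 1, (23, 4) is a solution.

Yes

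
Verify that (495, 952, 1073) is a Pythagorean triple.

Compute a² + b² = 495² + 952² = 245025 + 906304 = 1151329
Compute c² = 1073² = 1151329
Since 1151329 = 1151329, confirmed.

Yes, it is a Pythagorean triple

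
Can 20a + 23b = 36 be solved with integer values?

Step 1: Compute gcd(20, 23).
gcd(20, 23) = 1

Step 2: Check divisibility.
Does 1 divide 36? 36 = 1 x 36, so yes.

By the theorem on linear Diophantine equations, 20a + 23b = 36 has integer solutions if and only if gcd(20, 23) divides 36. Since 1 | 36, solutions exist.

Yes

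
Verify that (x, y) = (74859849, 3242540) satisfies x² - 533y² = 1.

Compute x² = 74859849² = 5603996992302801
Compute 533y² = 533·3242540² = 533·10514065651600 = 5603996992302800
x² - 533y² = 5603996992302801 - 5603996992302800 = 1
Since this equals 1, (74859849, 3242540) is a solution.

Yes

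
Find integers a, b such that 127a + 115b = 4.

Step 1: Check solvability.
gcd(127, 115) = 1
Since 1 divides 4, solutions exist.

Step 2: Apply extended Euclidean algorithm to find gcd.
We find integers such that 127*x0 + 115*y0 = 1

Step 3: Scale the particular solution.
Multiply by 4/1 = 4:
a = 192, b = -212

Step 4: Verify.
127*(192) + 115*(-212) = 4 = 4 ✓

a = 192, b = -212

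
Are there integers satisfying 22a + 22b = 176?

Step 1: Compute gcd(22, 22).
gcd(22, 22) = 22

Step 2: Check divisibility.
Does 22 divide 176? 176 = 22 x 8, so yes.

By the theorem on linear Diophantine equations, 22a + 22b = 176 has integer solutions if and only if gcd(22, 22) divides 176. Since 22 | 176, solutions exist.

Yes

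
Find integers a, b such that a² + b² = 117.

We need to find integers a, b > 0 such that a² + b² = 117.
Trying a = 6: b² = 117 - 6² = 117 - 36 = 81
b = 9
Check: 6² + 9² = 36 + 81 = 117 ✓

117 = 6² + 9²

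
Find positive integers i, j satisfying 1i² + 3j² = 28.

Try small values of i and check whether (28 - 1i²)/3 is a perfect square.
i = 1: 1·1² = 1, so 3j² = 28 - 1 = 27, giving j² = 9, j = 3.
Check: 1·1² + 3·3² = 1 + 27 = 28 ✓

i = 1, j = 3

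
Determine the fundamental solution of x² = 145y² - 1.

We need x² = 145y² - 1. Try successive y:
y = 1: x² = 145·1² - 1 = 144 = 12² ✓
Check: 12² - 145·1² = 144 - 145 = -1 ✓

x = 12, y = 1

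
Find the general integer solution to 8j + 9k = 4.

Step 1: Compute gcd(8, 9) = 1.
Since 1 divides 4, solutions exist.

Step 2: Find a particular solution using extended Euclidean algorithm.
We get j₀ = -4, k₀ = 4.
Check: 8*-4 + 9*4 = 4 = 4 ✓

Step 3: Write the general solution.
j = -4 + (9/1)t = -4 + 9t
k = 4 - (8/1)t = 4 - 8t
for any integer t.

j = -4 + 9t, k = 4 - 8t for integer t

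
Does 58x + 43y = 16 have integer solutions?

Step 1: Compute gcd(58, 43).
gcd(58, 43) = 1

Step 2: Check divisibility.
Does 1 divide 16? 16 = 1 x 16, so yes.

By the theorem on linear Diophantine equations, 58x + 43y = 16 has integer solutions if and only if gcd(58, 43) divides 16. Since 1 | 16, solutions exist.

Yes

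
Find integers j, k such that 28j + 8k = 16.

Step 1: Check solvability.
gcd(28, 8) = 4
Since 4 divides 16, solutions exist.

Step 2: Apply extended Euclidean algorithm to find gcd.
We find integers such that 28*x0 + 8*y0 = 4

Step 3: Scale the particular solution.
Multiply by 16/4 = 4:
j = 4, k = -12

Step 4: Verify.
28*(4) + 8*(-12) = 16 = 16 ✓

j = 4, k = -12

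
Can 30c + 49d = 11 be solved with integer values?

Step 1: Compute gcd(30, 49).
gcd(30, 49) = 1

Step 2: Check divisibility.
Does 1 divide 11? 11 = 1 x 11, so yes.

By the theorem on linear Diophantine equations, 30c + 49d = 11 has integer solutions if and only if gcd(30, 49) divides 11. Since 1 | 11, solutions exist.

Yes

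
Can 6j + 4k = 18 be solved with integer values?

Step 1: Compute gcd(6, 4).
gcd(6, 4) = 2

Step 2: Check divisibility.
Does 2 divide 18? 18 = 2 x 9, so yes.

By the theorem on linear Diophantine equations, 6j + 4k = 18 has integer solutions if and only if gcd(6, 4) divides 18. Since 2 | 18, solutions exist.

Yes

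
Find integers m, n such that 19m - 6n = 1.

Step 1: Check solvability.
gcd(19, 6) = 1
Since 1 divides 1, solutions exist.

Step 2: Apply extended Euclidean algorithm to find gcd.
We find integers such that 19*x0 + 6*y0 = 1

Step 3: Scale the particular solution.
Multiply by 1/1 = 1:
m = 1, n = 3

Step 4: Verify.
19*(1) - 6*(3) = 1 = 1 ✓

m = 1, n = 3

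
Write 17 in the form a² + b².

We need to find integers a, b > 0 such that a² + b² = 17.
Trying a = 1: b² = 17 - 1² = 17 - 1 = 16
b = 4
Check: 1² + 4² = 1 + 16 = 17 ✓

17 = 1² + 4²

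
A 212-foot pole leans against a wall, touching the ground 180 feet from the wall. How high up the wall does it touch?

The ladder, wall, and ground form a right triangle with hypotenuse 212 and one leg 180.
By the Pythagorean theorem: h² = 212² - 180² = 44944 - 32400 = 12544
h = √12544 = 112 feet

112 feet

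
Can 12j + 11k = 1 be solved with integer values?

Step 1: Compute gcd(12, 11).
gcd(12, 11) = 1

Step 2: Check divisibility.
Does 1 divide 1? 1 = 1 x 1, so yes.

By the theorem on linear Diophantine equations, 12j + 11k = 1 has integer solutions if and only if gcd(12, 11) divides 1. Since 1 | 1, solutions exist.

Yes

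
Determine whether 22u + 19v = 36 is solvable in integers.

Step 1: Compute gcd(22, 19).
gcd(22, 19) = 1

Step 2: Check divisibility.
Does 1 divide 36? 36 = 1 x 36, so yes.

By the theorem on linear Diophantine equations, 22u + 19v = 36 has integer solutions if and only if gcd(22, 19) divides 36. Since 1 | 36, solutions exist.

Yes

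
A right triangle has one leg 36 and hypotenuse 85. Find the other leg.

a² = c² - b² = 7225 - 1296 = 5929
a = 77

77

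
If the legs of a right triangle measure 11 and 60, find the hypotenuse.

c² = a² + b² = 11² + 60² = 121 + 3600 = 3721
c = 61

61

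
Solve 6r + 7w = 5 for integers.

Step 1: Check solvability.
gcd(6, 7) = 1
Since 1 divides 5, solutions exist.

Step 2: Apply extended Euclidean algorithm to find gcd.
We find integers such that 6*x0 + 7*y0 = 1

Step 3: Scale the particular solution.
Multiply by 5/1 = 5:
r = -5, w = 5

Step 4: Verify.
6*(-5) + 7*(5) = 5 = 5 ✓

r = -5, w = 5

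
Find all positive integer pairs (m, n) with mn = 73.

The positive divisors of 73 are: 1, 73.
Each divisor d gives the pair (d, 73/d):
(1, 73), (73, 1)

(1, 73), (73, 1)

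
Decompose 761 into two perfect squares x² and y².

We need to find integers x, y > 0 such that x² + y² = 761.
Trying x = 19: y² = 761 - 19² = 761 - 361 = 400
y = 20
Check: 19² + 20² = 361 + 400 = 761 ✓

761 = 19² + 20²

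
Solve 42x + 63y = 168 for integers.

Step 1: Check solvability.
gcd(42, 63) = 21
Since 21 divides 168, solutions exist.

Step 2: Apply extended Euclidean algorithm to find gcd.
We find integers such that 42*x0 + 63*y0 = 21

Step 3: Scale the particular solution.
Multiply by 168/21 = 8:
x = -8, y = 8

Step 4: Verify.
42*(-8) + 63*(8) = 168 = 168 ✓

x = -8, y = 8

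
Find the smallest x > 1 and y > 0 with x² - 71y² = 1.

We seek the smallest positive integers (x, y) with x² - 71y² = 1, i.e., x² = 71y² + 1.
Try successive y values:
y = 1: x² = 71·1² + 1 = 72, not a perfect square
y = 2: x² = 71·2² + 1 = 285, not a perfect square
y = 3: x² = 71·3² + 1 = 640, not a perfect square
... continuing the search (or via continued fractions) ...
y = 413: x² = 71·413² + 1 = 12110400, x = 3480 ✓

Verify: 3480² - 71·413² = 12110400 - 12110399 = 1 ✓

x = 3480, y = 413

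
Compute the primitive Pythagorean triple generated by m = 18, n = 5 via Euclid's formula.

a = m² - n² = 324 - 25 = 299
b = 2mn = 2·18·5 = 180
c = m² + n² = 324 + 25 = 349
Verify: 299² + 180² = 89401 + 32400 = 121801 = 349² ✓

(299, 180, 349)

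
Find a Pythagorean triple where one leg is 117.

We need the other leg and hypotenuse such that 117² + x² = c².
Take x = 44, c = 125: 117² + 44² = 13689 + 1936 = 15625 = 125² ✓
Triple: (117, 44, 125)

(117, 44, 125)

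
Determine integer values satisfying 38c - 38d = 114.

Step 1: Check solvability.
gcd(38, 38) = 38
Since 38 divides 114, solutions exist.

Step 2: Apply extended Euclidean algorithm to find gcd.
We find integers such that 38*x0 + 38*y0 = 38

Step 3: Scale the particular solution.
Multiply by 114/38 = 3:
c = 0, d = -3

Step 4: Verify.
38*(0) - 38*(-3) = 114 = 114 ✓

c = 0, d = -3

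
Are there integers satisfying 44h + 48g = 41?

Step 1: Compute gcd(44, 48).
gcd(44, 48) = 4

Step 2: Check divisibility.
Does 4 divide 41? 41 = 4 x 10 + 1, so no.

By the theorem on linear Diophantine equations, 44h + 48g = 41 has integer solutions if and only if gcd(44, 48) divides 41. Since 4 does not divide 41, no solutions exist.

No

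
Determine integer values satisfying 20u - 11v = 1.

Step 1: Check solvability.
gcd(20, 11) = 1
Since 1 divides 1, solutions exist.

Step 2: Apply extended Euclidean algorithm to find gcd.
We find integers such that 20*x0 + 11*y0 = 1

Step 3: Scale the particular solution.
Multiply by 1/1 = 1:
u = 5, v = 9

Step 4: Verify.
20*(5) - 11*(9) = 1 = 1 ✓

u = 5, v = 9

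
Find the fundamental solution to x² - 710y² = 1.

We seek the smallest positive integers (x, y) with x² - 710y² = 1, i.e., x² = 710y² + 1.
Try successive y values:
y = 1: x² = 710·1² + 1 = 711, not a perfect square
y = 2: x² = 710·2² + 1 = 2841, not a perfect square
y = 3: x² = 710·3² + 1 = 6391, not a perfect square
... continuing the search (or via continued fractions) ...
y = 48: x² = 710·48² + 1 = 1635841, x = 1279 ✓

Verify: 1279² - 710·48² = 1635841 - 1635840 = 1 ✓

x = 1279, y = 48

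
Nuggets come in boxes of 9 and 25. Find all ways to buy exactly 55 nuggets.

We need non-negative integers (x, y) with 9x + 25y = 55.
For each x in 0..6, check if 55 - 9x is a non-negative multiple of 25.
No x yields an integer y ≥ 0.

No solution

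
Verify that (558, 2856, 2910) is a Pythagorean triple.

Compute a² + b² = 558² + 2856² = 311364 + 8156736 = 8468100
Compute c² = 2910² = 8468100
Since 8468100 = 8468100, confirmed.

Yes, it is a Pythagorean triple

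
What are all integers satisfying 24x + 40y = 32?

Step 1: Compute gcd(24, 40) = 8.
Since 8 divides 32, solutions exist.

Step 2: Find a particular solution using extended Euclidean algorithm.
We get x₀ = 8, y₀ = -4.
Check: 24*8 + 40*-4 = 32 = 32 ✓

Step 3: Write the general solution.
x = 8 + (40/8)t = 8 + 5t
y = -4 - (24/8)t = -4 - 3t
for any integer t.

x = 8 + 5t, y = -4 - 3t for integer t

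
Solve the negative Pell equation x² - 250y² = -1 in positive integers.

We need x² = 250y² - 1. Try successive y:
y = 1: x² = 250·1² - 1 = 249, not a perfect square
y = 2: x² = 250·2² - 1 = 999, not a perfect square
y = 3: x² = 250·3² - 1 = 2249, not a perfect square
...
y = 281: x² = 250·281² - 1 = 19740249 = 4443² ✓
Check: 4443² - 250·281² = 19740249 - 19740250 = -1 ✓

x = 4443, y = 281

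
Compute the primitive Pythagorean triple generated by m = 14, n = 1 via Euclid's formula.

a = m² - n² = 14² - 1² = 196 - 1 = 195
b = 2mn = 2·14·1 = 28
c = m² + n² = 196 + 1 = 197
Verify: 195² + 28² = 38025 + 784 = 38809 = 197² ✓

(195, 28, 197)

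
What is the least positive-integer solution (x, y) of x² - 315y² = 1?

We seek the smallest positive integers (x, y) with x² - 315y² = 1, i.e., x² = 315y² + 1.
Try successive y values:
y = 1: x² = 315·1² + 1 = 316, not a perfect square
y = 2: x² = 315·2² + 1 = 1261, not a perfect square
y = 3: x² = 315·3² + 1 = 2836, not a perfect square
... continuing the search (or via continued fractions) ...
y = 4: x² = 315·4² + 1 = 5041, x = 71 ✓

Verify: 71² - 315·4² = 5041 - 5040 = 1 ✓

x = 71, y = 4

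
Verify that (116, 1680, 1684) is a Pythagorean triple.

Compute a² + b² = 116² + 1680² = 13456 + 2822400 = 2835856
Compute c² = 1684² = 2835856
Since 2835856 = 2835856, confirmed.

Yes, it is a Pythagorean triple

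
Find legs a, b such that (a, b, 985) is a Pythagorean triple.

We need a² + b² = 985² = 970225.
Trying: 697² + 696² = 485809 + 484416 = 970225 ✓

(697, 696, 985)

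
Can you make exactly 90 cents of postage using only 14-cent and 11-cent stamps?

We need non-negative x, y with 14x + 11y = 90.
gcd(14, 11) = 1 divides 90, so integer solutions exist, but checking x = 0..6 shows none with y ≥ 0.
So 90 cannot be made with non-negative stamp counts.

No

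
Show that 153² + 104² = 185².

Compute a² + b²:
153² + 104² = 23409 + 10816 = 34225
Compute c²:
185² = 34225
Since 34225 = 34225, it is a Pythagorean triple.

Yes, it is a Pythagorean triple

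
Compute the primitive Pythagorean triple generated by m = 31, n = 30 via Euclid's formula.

a = m² - n² = 961 - 900 = 61
b = 2mn = 2·31·30 = 1860
c = m² + n² = 961 + 900 = 1861
Verify: 61² + 1860² = 3721 + 3459600 = 3463321 = 1861² ✓

(61, 1860, 1861)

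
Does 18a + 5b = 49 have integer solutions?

Step 1: Compute gcd(18, 5).
gcd(18, 5) = 1

Step 2: Check divisibility.
Does 1 divide 49? 49 = 1 x 49, so yes.

By the theorem on linear Diophantine equations, 18a + 5b = 49 has integer solutions if and only if gcd(18, 5) divides 49. Since 1 | 49, solutions exist.

Yes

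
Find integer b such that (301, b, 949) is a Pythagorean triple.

b² = c² - a² = 949² - 301² = 900601 - 90601 = 810000
b = sqrt(810000) = 900

900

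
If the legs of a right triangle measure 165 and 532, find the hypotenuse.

c² = a² + b² = 165² + 532² = 27225 + 283024 = 310249
c = 557

557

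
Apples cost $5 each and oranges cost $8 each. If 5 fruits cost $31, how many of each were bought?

Let a = apples, o = oranges.
a + o = 5
5a + 8o = 31
Substitute o = 5 - a:
5a + 8(5 - a) = 31
(5 - 8)a = 31 - 40
-3a = -9
a = 3, o = 5 - 3 = 2

Apples: 3, Oranges: 2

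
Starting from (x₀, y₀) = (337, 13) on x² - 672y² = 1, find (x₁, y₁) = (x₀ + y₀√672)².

Solutions to x² - Dy² = 1 are generated by powers of (x₀ + y₀√D).
The next solution satisfies x₁ + y₁√672 = (x₀ + y₀√672)², giving:
x₁ = x₀² + 672y₀² = 337² + 672·13² = 113569 + 113568 = 227137
y₁ = 2x₀y₀ = 2·337·13 = 8762

Verify: 227137² - 672·8762² = 51591216769 - 51591216768 = 1 ✓

x = 227137, y = 8762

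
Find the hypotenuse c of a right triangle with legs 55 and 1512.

c² = a² + b² = 55² + 1512² = 3025 + 2286144 = 2289169
c = sqrt(2289169) = 1513

1513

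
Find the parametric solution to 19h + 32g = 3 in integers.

Step 1: Compute gcd(19, 32) = 1.
Since 1 divides 3, solutions exist.

Step 2: Find a particular solution using extended Euclidean algorithm.
We get h₀ = -15, g₀ = 9.
Check: 19*-15 + 32*9 = 3 = 3 ✓

Step 3: Write the general solution.
h = -15 + (32/1)t = -15 + 32t
g = 9 - (19/1)t = 9 - 19t
for any integer t.

h = -15 + 32t, g = 9 - 19t for integer t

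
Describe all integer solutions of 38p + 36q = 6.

Step 1: Compute gcd(38, 36) = 2.
Since 2 divides 6, solutions exist.

Step 2: Find a particular solution using extended Euclidean algorithm.
We get p₀ = 3, q₀ = -3.
Check: 38*3 + 36*-3 = 6 = 6 ✓

Step 3: Write the general solution.
p = 3 + (36/2)t = 3 + 18t
q = -3 - (38/2)t = -3 - 19t
for any integer t.

p = 3 + 18t, q = -3 - 19t for integer t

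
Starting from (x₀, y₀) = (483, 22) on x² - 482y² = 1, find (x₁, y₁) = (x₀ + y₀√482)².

Solutions to x² - Dy² = 1 are generated by powers of (x₀ + y₀√D).
The next solution satisfies x₁ + y₁√482 = (x₀ + y₀√482)², giving:
x₁ = x₀² + 482y₀² = 483² + 482·22² = 233289 + 233288 = 466577
y₁ = 2x₀y₀ = 2·483·22 = 21252

Verify: 466577² - 482·21252² = 217694096929 - 217694096928 = 1 ✓

x = 466577, y = 21252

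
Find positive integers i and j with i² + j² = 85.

We need to find integers i, j > 0 such that i² + j² = 85.
Trying i = 2: j² = 85 - 2² = 85 - 4 = 81
j = 9
Check: 2² + 9² = 4 + 81 = 85 ✓

85 = 2² + 9²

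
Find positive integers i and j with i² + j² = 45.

We need to find integers i, j > 0 such that i² + j² = 45.
Trying i = 3: j² = 45 - 3² = 45 - 9 = 36
j = 6
Check: 3² + 6² = 9 + 36 = 45 ✓

45 = 3² + 6²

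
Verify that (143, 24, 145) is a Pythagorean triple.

Compute a² + b² = 143² + 24² = 20449 + 576 = 21025
Compute c² = 145² = 21025
Since 21025 = 21025, confirmed.

Yes, it is a Pythagorean triple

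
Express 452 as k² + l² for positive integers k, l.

We need to find integers k, l > 0 such that k² + l² = 452.
Trying k = 14: l² = 452 - 14² = 452 - 196 = 256
l = 16
Check: 14² + 16² = 196 + 256 = 452 ✓

452 = 14² + 16²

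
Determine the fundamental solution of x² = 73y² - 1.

We need x² = 73y² - 1. Try successive y:
y = 1: x² = 73·1² - 1 = 72, not a perfect square
y = 2: x² = 73·2² - 1 = 291, not a perfect square
y = 3: x² = 73·3² - 1 = 656, not a perfect square
...
y = 125: x² = 73·125² - 1 = 1140624 = 1068² ✓
Check: 1068² - 73·125² = 1140624 - 1140625 = -1 ✓

x = 1068, y = 125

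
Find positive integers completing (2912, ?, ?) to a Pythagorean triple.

We need the other leg and hypotenuse such that 2912² + x² = c².
Take x = 5016, c = 5800: 2912² + 5016² = 8479744 + 25160256 = 33640000 = 5800² ✓
Triple: (5016, 2912, 5800)

(5016, 2912, 5800)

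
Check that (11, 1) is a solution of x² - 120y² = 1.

Compute x² = 11² = 121
Compute 120y² = 120·1² = 120·1 = 120
x² - 120y² = 121 - 120 = 1
Since this equals 1, (11, 1) is a solution.

Yes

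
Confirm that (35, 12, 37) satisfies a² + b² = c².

Compute a² + b² = 35² + 12² = 1225 + 144 = 1369
Compute c² = 37² = 1369
Since 1369 = 1369, confirmed.

Yes, it is a Pythagorean triple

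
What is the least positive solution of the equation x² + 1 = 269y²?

We need x² = 269y² - 1. Try successive y:
y = 1: x² = 269·1² - 1 = 268, not a perfect square
y = 2: x² = 269·2² - 1 = 1075, not a perfect square
y = 3: x² = 269·3² - 1 = 2420, not a perfect square
...
y = 5: x² = 269·5² - 1 = 6724 = 82² ✓
Check: 82² - 269·5² = 6724 - 6725 = -1 ✓

x = 82, y = 5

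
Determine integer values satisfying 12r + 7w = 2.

Step 1: Check solvability.
gcd(12, 7) = 1
Since 1 divides 2, solutions exist.

Step 2: Apply extended Euclidean algorithm to find gcd.
We find integers such that 12*x0 + 7*y0 = 1

Step 3: Scale the particular solution.
Multiply by 2/1 = 2:
r = 6, w = -10

Step 4: Verify.
12*(6) + 7*(-10) = 2 = 2 ✓

r = 6, w = -10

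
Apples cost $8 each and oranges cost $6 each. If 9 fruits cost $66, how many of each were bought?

Let a = apples, o = oranges.
a + o = 9
8a + 6o = 66
Substitute o = 9 - a:
8a + 6(9 - a) = 66
(8 - 6)a = 66 - 54
2a = 12
a = 6, o = 9 - 6 = 3

Apples: 6, Oranges: 3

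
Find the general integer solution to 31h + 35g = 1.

Step 1: Compute gcd(31, 35) = 1.
Since 1 divides 1, solutions exist.

Step 2: Find a particular solution using extended Euclidean algorithm.
We get h₀ = -9, g₀ = 8.
Check: 31*-9 + 35*8 = 1 = 1 ✓

Step 3: Write the general solution.
h = -9 + (35/1)t = -9 + 35t
g = 8 - (31/1)t = 8 - 31t
for any integer t.

h = -9 + 35t, g = 8 - 31t for integer t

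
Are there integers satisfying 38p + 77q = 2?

Step 1: Compute gcd(38, 77).
gcd(38, 77) = 1

Step 2: Check divisibility.
Does 1 divide 2? 2 = 1 x 2, so yes.

By the theorem on linear Diophantine equations, 38p + 77q = 2 has integer solutions if and only if gcd(38, 77) divides 2. Since 1 | 2, solutions exist.

Yes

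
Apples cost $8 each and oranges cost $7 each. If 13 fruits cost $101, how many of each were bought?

Let a = apples, o = oranges.
a + o = 13
8a + 7o = 101
Substitute o = 13 - a:
8a + 7(13 - a) = 101
(8 - 7)a = 101 - 91
1a = 10
a = 10, o = 13 - 10 = 3

Apples: 10, Oranges: 3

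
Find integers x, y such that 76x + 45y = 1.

Step 1: Check solvability.
gcd(76, 45) = 1
Since 1 divides 1, solutions exist.

Step 2: Apply extended Euclidean algorithm to find gcd.
We find integers such that 76*x0 + 45*y0 = 1

Step 3: Scale the particular solution.
Multiply by 1/1 = 1:
x = 16, y = -27

Step 4: Verify.
76*(16) + 45*(-27) = 1 = 1 ✓

x = 16, y = -27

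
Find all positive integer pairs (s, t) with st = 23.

The positive divisors of 23 are: 1, 23.
Each divisor d gives the pair (d, 23/d):
(1, 23), (23, 1)

(1, 23), (23, 1)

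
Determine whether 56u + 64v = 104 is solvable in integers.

Step 1: Compute gcd(56, 64).
gcd(56, 64) = 8

Step 2: Check divisibility.
Does 8 divide 104? 104 = 8 x 13, so yes.

By the theorem on linear Diophantine equations, 56u + 64v = 104 has integer solutions if and only if gcd(56, 64) divides 104. Since 8 | 104, solutions exist.

Yes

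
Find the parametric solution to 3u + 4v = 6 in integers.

Step 1: Compute gcd(3, 4) = 1.
Since 1 divides 6, solutions exist.

Step 2: Find a particular solution using extended Euclidean algorithm.
We get u₀ = -6, v₀ = 6.
Check: 3*-6 + 4*6 = 6 = 6 ✓

Step 3: Write the general solution.
u = -6 + (4/1)t = -6 + 4t
v = 6 - (3/1)t = 6 - 3t
for any integer t.

u = -6 + 4t, v = 6 - 3t for integer t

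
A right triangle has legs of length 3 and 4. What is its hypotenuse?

c² = a² + b² = 3² + 4² = 9 + 16 = 25
c = 5

5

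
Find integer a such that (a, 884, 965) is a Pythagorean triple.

a² = c² - b² = 965² - 884² = 931225 - 781456 = 149769
a = sqrt(149769) = 387

387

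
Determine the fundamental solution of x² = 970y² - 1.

We need x² = 970y² - 1. Try successive y:
y = 1: x² = 970·1² - 1 = 969, not a perfect square
y = 2: x² = 970·2² - 1 = 3879, not a perfect square
y = 3: x² = 970·3² - 1 = 8729, not a perfect square
...
y = 10537: x² = 970·10537² - 1 = 107697517929 = 328173² ✓
Check: 328173² - 970·10537² = 107697517929 - 107697517930 = -1 ✓

x = 328173, y = 10537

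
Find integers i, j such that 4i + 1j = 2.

Step 1: Check solvability.
gcd(4, 1) = 1
Since 1 divides 2, solutions exist.

Step 2: Apply extended Euclidean algorithm to find gcd.
We find integers such that 4*x0 + 1*y0 = 1

Step 3: Scale the particular solution.
Multiply by 2/1 = 2:
i = 0, j = 2

Step 4: Verify.
4*(0) + 1*(2) = 2 = 2 ✓

i = 0, j = 2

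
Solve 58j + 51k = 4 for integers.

Step 1: Check solvability.
gcd(58, 51) = 1
Since 1 divides 4, solutions exist.

Step 2: Apply extended Euclidean algorithm to find gcd.
We find integers such that 58*x0 + 51*y0 = 1

Step 3: Scale the particular solution.
Multiply by 4/1 = 4:
j = 88, k = -100

Step 4: Verify.
58*(88) + 51*(-100) = 4 = 4 ✓

j = 88, k = -100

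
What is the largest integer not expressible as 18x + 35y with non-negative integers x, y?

For two coprime denominations a and b, the Frobenius number (largest value not representable as a non-negative combination) is ab - a - b.
Here gcd(18, 35) = 1, so they are coprime.
F(18, 35) = 18·35 - 18 - 35 = 630 - 53 = 577

577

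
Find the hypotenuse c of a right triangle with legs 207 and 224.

c² = a² + b² = 207² + 224² = 42849 + 50176 = 93025
c = 305

305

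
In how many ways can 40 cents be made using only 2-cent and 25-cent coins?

We need non-negative integers (x, y) with 2x + 25y = 40.
For each x from 0 to 20, check if (40 - 2x) is a non-negative multiple of 25.
Solutions (x, y): (20,0)
Count: 1

1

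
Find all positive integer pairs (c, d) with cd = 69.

The positive divisors of 69 are: 1, 3, 23, 69.
Each divisor d gives the pair (d, 69/d):
(1, 69), (3, 23), (23, 3), (69, 1)

(1, 69), (3, 23), (23, 3), (69, 1)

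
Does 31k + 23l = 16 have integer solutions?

Step 1: Compute gcd(31, 23).
gcd(31, 23) = 1

Step 2: Check divisibility.
Does 1 divide 16? 16 = 1 x 16, so yes.

By the theorem on linear Diophantine equations, 31k + 23l = 16 has integer solutions if and only if gcd(31, 23) divides 16. Since 1 | 16, solutions exist.

Yes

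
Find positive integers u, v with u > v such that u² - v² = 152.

Factor: u² - v² = (u+v)(u-v) = 152.
We need two factors of 152 with the same parity.
Use u+v = 76 and u-v = 2 (product 76·2 = 152).
Adding: 2u = 78, so u = 39.
Subtracting: 2v = 74, so v = 37.
Check: 39² - 37² = 1521 - 1369 = 152 ✓

u = 39, v = 37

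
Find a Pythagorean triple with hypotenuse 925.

We need a² + b² = 925² = 855625.
Trying: 533² + 756² = 284089 + 571536 = 855625 ✓

(533, 756, 925)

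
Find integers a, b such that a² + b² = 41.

We need to find integers a, b > 0 such that a² + b² = 41.
Trying a = 4: b² = 41 - 4² = 41 - 16 = 25
b = 5
Check: 4² + 5² = 16 + 25 = 41 ✓

41 = 4² + 5²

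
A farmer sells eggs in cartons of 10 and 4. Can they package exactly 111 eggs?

We need non-negative a, b with 10a + 4b = 111.
gcd(10, 4) = 2, and 2 does not divide 111.
No integer solutions exist.

No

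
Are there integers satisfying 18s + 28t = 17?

Step 1: Compute gcd(18, 28).
gcd(18, 28) = 2

Step 2: Check divisibility.
Does 2 divide 17? 17 = 2 x 8 + 1, so no.

By the theorem on linear Diophantine equations, 18s + 28t = 17 has integer solutions if and only if gcd(18, 28) divides 17. Since 2 does not divide 17, no solutions exist.

No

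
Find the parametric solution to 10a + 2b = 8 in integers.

Step 1: Compute gcd(10, 2) = 2.
Since 2 divides 8, solutions exist.

Step 2: Find a particular solution using extended Euclidean algorithm.
We get a₀ = 0, b₀ = 4.
Check: 10*0 + 2*4 = 8 = 8 ✓

Step 3: Write the general solution.
a = 0 + (2/2)t = 0 + 1t
b = 4 - (10/2)t = 4 - 5t
for any integer t.

a = 0 + 1t, b = 4 - 5t for integer t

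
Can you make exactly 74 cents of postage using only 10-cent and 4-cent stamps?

We need non-negative x, y with 10x + 4y = 74.
gcd(10, 4) = 2 divides 74, so integer solutions exist.
Search for a non-negative one: x = 1 gives 4y = 74 - 10 = 64, so y = 16.
Check: 10·1 + 4·16 = 74 ✓

Yes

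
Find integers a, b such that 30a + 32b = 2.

Step 1: Check solvability.
gcd(30, 32) = 2
Since 2 divides 2, solutions exist.

Step 2: Apply extended Euclidean algorithm to find gcd.
We find integers such that 30*x0 + 32*y0 = 2

Step 3: Scale the particular solution.
Multiply by 2/2 = 1:
a = -1, b = 1

Step 4: Verify.
30*(-1) + 32*(1) = 2 = 2 ✓

a = -1, b = 1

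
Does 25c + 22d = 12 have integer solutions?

Step 1: Compute gcd(25, 22).
gcd(25, 22) = 1

Step 2: Check divisibility.
Does 1 divide 12? 12 = 1 x 12, so yes.

By the theorem on linear Diophantine equations, 25c + 22d = 12 has integer solutions if and only if gcd(25, 22) divides 12. Since 1 | 12, solutions exist.

Yes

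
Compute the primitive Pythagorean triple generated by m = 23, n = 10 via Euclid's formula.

a = m² - n² = 23² - 10² = 529 - 100 = 429
b = 2mn = 2·23·10 = 460
c = m² + n² = 529 + 100 = 629
Verify: 429² + 460² = 184041 + 211600 = 395641 = 629² ✓

(429, 460, 629)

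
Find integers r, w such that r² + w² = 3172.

We need to find integers r, w > 0 such that r² + w² = 3172.
Trying r = 6: w² = 3172 - 6² = 3172 - 36 = 3136
w = 56
Check: 6² + 56² = 36 + 3136 = 3172 ✓

3172 = 6² + 56²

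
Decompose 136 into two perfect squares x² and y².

We need to find integers x, y > 0 such that x² + y² = 136.
Trying x = 6: y² = 136 - 6² = 136 - 36 = 100
y = 10
Check: 6² + 10² = 36 + 100 = 136 ✓

136 = 6² + 10²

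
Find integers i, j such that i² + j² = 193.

We need to find integers i, j > 0 such that i² + j² = 193.
Trying i = 7: j² = 193 - 7² = 193 - 49 = 144
j = 12
Check: 7² + 12² = 49 + 144 = 193 ✓

193 = 7² + 12²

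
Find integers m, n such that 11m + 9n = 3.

Step 1: Check solvability.
gcd(11, 9) = 1
Since 1 divides 3, solutions exist.

Step 2: Apply extended Euclidean algorithm to find gcd.
We find integers such that 11*x0 + 9*y0 = 1

Step 3: Scale the particular solution.
Multiply by 3/1 = 3:
m = -12, n = 15

Step 4: Verify.
11*(-12) + 9*(15) = 3 = 3 ✓

m = -12, n = 15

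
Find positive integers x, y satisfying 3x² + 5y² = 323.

Try small values of x and check whether (323 - 3x²)/5 is a perfect square.
x = 1: 3·1² = 3, so 5y² = 323 - 3 = 320, giving y² = 64, y = 8.
Check: 3·1² + 5·8² = 3 + 320 = 323 ✓

x = 1, y = 8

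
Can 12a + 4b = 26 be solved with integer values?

Step 1: Compute gcd(12, 4).
gcd(12, 4) = 4

Step 2: Check divisibility.
Does 4 divide 26? 26 = 4 x 6 + 2, so no.

By the theorem on linear Diophantine equations, 12a + 4b = 26 has integer solutions if and only if gcd(12, 4) divides 26. Since 4 does not divide 26, no solutions exist.

No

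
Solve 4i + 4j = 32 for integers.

Step 1: Check solvability.
gcd(4, 4) = 4
Since 4 divides 32, solutions exist.

Step 2: Apply extended Euclidean algorithm to find gcd.
We find integers such that 4*x0 + 4*y0 = 4

Step 3: Scale the particular solution.
Multiply by 32/4 = 8:
i = 0, j = 8

Step 4: Verify.
4*(0) + 4*(8) = 32 = 32 ✓

i = 0, j = 8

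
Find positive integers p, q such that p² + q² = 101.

Search for p with 101 - p² a perfect square.
p = 1: 101 - 1² = 101 - 1 = 100 = 10² ✓
So p = 1, q = 10.

p = 1, q = 10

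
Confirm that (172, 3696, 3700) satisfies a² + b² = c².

Compute a² + b² = 172² + 3696² = 29584 + 13660416 = 13690000
Compute c² = 3700² = 13690000
Since 13690000 = 13690000, confirmed.

Yes, it is a Pythagorean triple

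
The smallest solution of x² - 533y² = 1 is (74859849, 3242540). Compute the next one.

Solutions to x² - Dy² = 1 are generated by powers of (x₀ + y₀√D).
The next solution satisfies x₁ + y₁√533 = (x₀ + y₀√533)², giving:
x₁ = x₀² + 533y₀² = 74859849² + 533·3242540² = 5603996992302801 + 5603996992302800 = 11207993984605601
y₁ = 2x₀y₀ = 2·74859849·3242540 = 485472109552920

Verify: 11207993984605601² - 533·485472109552920² = 125619129158955336985775520571201 - 125619129158955336985775520571200 = 1 ✓

x = 11207993984605601, y = 485472109552920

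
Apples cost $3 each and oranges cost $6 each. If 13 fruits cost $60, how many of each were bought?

Let a = apples, o = oranges.
a + o = 13
3a + 6o = 60
Substitute o = 13 - a:
3a + 6(13 - a) = 60
(3 - 6)a = 60 - 78
-3a = -18
a = 6, o = 13 - 6 = 7

Apples: 6, Oranges: 7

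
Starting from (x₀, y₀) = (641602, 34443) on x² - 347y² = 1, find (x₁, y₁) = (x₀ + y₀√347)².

Solutions to x² - Dy² = 1 are generated by powers of (x₀ + y₀√D).
The next solution satisfies x₁ + y₁√347 = (x₀ + y₀√347)², giving:
x₁ = x₀² + 347y₀² = 641602² + 347·34443² = 411653126404 + 411653126403 = 823306252807
y₁ = 2x₀y₀ = 2·641602·34443 = 44197395372

Verify: 823306252807² - 347·44197395372² = 677833185911103795379249 - 677833185911103795379248 = 1 ✓

x = 823306252807, y = 44197395372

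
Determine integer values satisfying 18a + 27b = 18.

Step 1: Check solvability.
gcd(18, 27) = 9
Since 9 divides 18, solutions exist.

Step 2: Apply extended Euclidean algorithm to find gcd.
We find integers such that 18*x0 + 27*y0 = 9

Step 3: Scale the particular solution.
Multiply by 18/9 = 2:
a = -2, b = 2

Step 4: Verify.
18*(-2) + 27*(2) = 18 = 18 ✓

a = -2, b = 2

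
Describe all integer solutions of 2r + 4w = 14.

Step 1: Compute gcd(2, 4) = 2.
Since 2 divides 14, solutions exist.

Step 2: Find a particular solution using extended Euclidean algorithm.
We get r₀ = 7, w₀ = 0.
Check: 2*7 + 4*0 = 14 = 14 ✓

Step 3: Write the general solution.
r = 7 + (4/2)t = 7 + 2t
w = 0 - (2/2)t = 0 - 1t
for any integer t.

r = 7 + 2t, w = 0 - 1t for integer t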